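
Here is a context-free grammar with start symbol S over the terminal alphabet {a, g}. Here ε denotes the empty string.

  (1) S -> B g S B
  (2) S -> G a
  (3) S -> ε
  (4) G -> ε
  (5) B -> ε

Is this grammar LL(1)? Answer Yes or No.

FIRST(S) = {ε, a, g}
FIRST(G) = {ε}
FIRST(B) = {ε}
FOLLOW(S) = {$}
FOLLOW(G) = {a}
FOLLOW(B) = {$, g}
Each cell of M receives at most one production.

Yes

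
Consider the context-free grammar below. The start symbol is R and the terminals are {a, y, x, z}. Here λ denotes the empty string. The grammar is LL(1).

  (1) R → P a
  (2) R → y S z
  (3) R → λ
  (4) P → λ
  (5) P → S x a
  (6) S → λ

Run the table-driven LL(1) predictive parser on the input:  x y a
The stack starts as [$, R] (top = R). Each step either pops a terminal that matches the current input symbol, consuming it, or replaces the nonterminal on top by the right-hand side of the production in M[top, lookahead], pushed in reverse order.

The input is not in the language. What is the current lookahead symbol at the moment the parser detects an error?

step 1: stack=$ R  input=x y a $  — expand R → P a
step 2: stack=$ a P  input=x y a $  — expand P → S x a
step 3: stack=$ a a x S  input=x y a $  — expand S → λ
step 4: stack=$ a a x  input=x y a $  — match x
step 5: stack=$ a a  input=y a $  — error: top is terminal a but lookahead is y

y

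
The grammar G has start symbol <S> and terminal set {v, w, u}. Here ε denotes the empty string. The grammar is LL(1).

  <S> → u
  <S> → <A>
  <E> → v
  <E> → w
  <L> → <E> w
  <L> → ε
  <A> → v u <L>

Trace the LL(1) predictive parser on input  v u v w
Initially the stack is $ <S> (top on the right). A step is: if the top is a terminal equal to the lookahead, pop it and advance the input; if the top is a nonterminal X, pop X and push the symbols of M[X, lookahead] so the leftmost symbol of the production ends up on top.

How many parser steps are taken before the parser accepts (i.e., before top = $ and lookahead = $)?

step 1: stack=$ <S>  input=v u v w $  — expand <S> → <A>
step 2: stack=$ <A>  input=v u v w $  — expand <A> → v u <L>
step 3: stack=$ <L> u v  input=v u v w $  — match v
step 4: stack=$ <L> u  input=u v w $  — match u
step 5: stack=$ <L>  input=v w $  — expand <L> → <E> w
step 6: stack=$ w <E>  input=v w $  — expand <E> → v
step 7: stack=$ w v  input=v w $  — match v
step 8: stack=$ w  input=w $  — match w
Accept reached after 8 steps.

8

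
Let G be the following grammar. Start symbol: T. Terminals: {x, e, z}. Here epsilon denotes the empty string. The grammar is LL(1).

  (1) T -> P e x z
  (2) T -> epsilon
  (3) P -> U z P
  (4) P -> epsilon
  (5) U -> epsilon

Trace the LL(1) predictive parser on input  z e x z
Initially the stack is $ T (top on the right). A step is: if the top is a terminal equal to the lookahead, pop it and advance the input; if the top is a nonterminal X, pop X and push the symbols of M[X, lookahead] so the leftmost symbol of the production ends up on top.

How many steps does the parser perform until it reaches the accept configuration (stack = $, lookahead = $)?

     Stack          Input      Action
  1  $ T            z e x z $  expand T -> P e x z
  2  $ z x e P      z e x z $  expand P -> U z P
  3  $ z x e P z U  z e x z $  expand U -> epsilon
  4  $ z x e P z    z e x z $  match z
  5  $ z x e P      e x z $    expand P -> epsilon
  6  $ z x e        e x z $    match e
  7  $ z x          x z $      match x
  8  $ z            z $        match z
Accept reached after 8 steps.

8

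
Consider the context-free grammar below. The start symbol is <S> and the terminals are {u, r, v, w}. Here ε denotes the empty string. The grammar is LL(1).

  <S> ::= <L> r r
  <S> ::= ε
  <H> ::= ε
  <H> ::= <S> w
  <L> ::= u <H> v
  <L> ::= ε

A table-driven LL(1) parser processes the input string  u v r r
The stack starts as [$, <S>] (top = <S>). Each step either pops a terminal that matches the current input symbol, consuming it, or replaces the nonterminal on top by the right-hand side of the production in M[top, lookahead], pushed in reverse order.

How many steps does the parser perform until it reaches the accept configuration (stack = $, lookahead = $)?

7

step 1: stack=$ <S>  input=u v r r $  — expand <S> ::= <L> r r
step 2: stack=$ r r <L>  input=u v r r $  — expand <L> ::= u <H> v
step 3: stack=$ r r v <H> u  input=u v r r $  — match u
step 4: stack=$ r r v <H>  input=v r r $  — expand <H> ::= ε
step 5: stack=$ r r v  input=v r r $  — match v
step 6: stack=$ r r  input=r r $  — match r
step 7: stack=$ r  input=r $  — match r
Accept reached after 7 steps.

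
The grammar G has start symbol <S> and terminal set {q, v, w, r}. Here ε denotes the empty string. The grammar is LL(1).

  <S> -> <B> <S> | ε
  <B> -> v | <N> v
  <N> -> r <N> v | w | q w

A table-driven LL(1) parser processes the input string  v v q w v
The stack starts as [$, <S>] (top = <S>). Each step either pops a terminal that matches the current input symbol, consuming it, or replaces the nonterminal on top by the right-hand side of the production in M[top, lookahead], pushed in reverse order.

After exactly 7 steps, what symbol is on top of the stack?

step 1: stack=$ <S>  input=v v q w v $  — expand <S> -> <B> <S>
step 2: stack=$ <S> <B>  input=v v q w v $  — expand <B> -> v
step 3: stack=$ <S> v  input=v v q w v $  — match v
step 4: stack=$ <S>  input=v q w v $  — expand <S> -> <B> <S>
step 5: stack=$ <S> <B>  input=v q w v $  — expand <B> -> v
step 6: stack=$ <S> v  input=v q w v $  — match v
step 7: stack=$ <S>  input=q w v $  — expand <S> -> <B> <S>
Stack after step 7: $ <S> <B> (top = <B>).

<B>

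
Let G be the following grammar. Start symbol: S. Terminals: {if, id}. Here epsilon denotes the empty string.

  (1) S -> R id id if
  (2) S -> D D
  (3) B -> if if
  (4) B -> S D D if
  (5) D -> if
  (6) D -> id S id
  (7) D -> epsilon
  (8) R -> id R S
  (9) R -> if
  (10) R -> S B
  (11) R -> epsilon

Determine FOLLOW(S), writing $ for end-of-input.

{$, id, if}

FIRST(D) = {epsilon, id, if}
FIRST(S) = {epsilon, id, if}  (via R id id if, D D)
FIRST(B) = {id, if}  (via S D D if)
FIRST(R) = {epsilon, id, if}  (via S B)
FOLLOW(S) includes $ since S is the start symbol.
FOLLOW(R): in S->R id id if, R is followed by id id if with FIRST {id}; in R->id R S, R is followed by S with FIRST {epsilon, id, if}; in R->id R S, the suffix after R is nullable (adds nothing new). Thus FOLLOW(R) = {id, if}.
FOLLOW(S): in B->S D D if, S is followed by D D if with FIRST {id, if}; in D->id S id, S is followed by id with FIRST {id}; in R->id R S, the suffix after S is empty, so FOLLOW(S) ⊇ FOLLOW(R) = {id, if}; in R->S B, S is followed by B with FIRST {id, if}. Thus FOLLOW(S) = {$, id, if}.
FOLLOW(B): in R->S B, the suffix after B is empty, so FOLLOW(B) ⊇ FOLLOW(R) = {id, if}. Thus FOLLOW(B) = {id, if}.
FOLLOW(D): in S->D D (occurrence 1), D is followed by D with FIRST {epsilon, id, if}; in S->D D (occurrence 1), the suffix after D is nullable, so FOLLOW(D) ⊇ FOLLOW(S) = {$, id, if}; in S->D D (occurrence 2), the suffix after D is empty, so FOLLOW(D) ⊇ FOLLOW(S) = {$, id, if}; in B->S D D if (occurrence 1), D is followed by D if with FIRST {id, if}; in B->S D D if (occurrence 2), D is followed by if with FIRST {if}. Thus FOLLOW(D) = {$, id, if}.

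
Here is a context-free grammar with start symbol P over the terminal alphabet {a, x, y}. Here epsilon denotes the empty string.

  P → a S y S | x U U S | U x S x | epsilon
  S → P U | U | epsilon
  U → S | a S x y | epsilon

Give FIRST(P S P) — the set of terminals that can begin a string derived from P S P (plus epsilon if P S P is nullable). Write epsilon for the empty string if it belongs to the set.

{epsilon, a, x}

FIRST(P) = {epsilon, a, x}  (via U x S x)
FIRST(S) = {epsilon, a, x}  (via P U, U)
FIRST(U) = {epsilon, a, x}  (via S)
FIRST(P S P): take FIRST of each symbol in turn, carrying on past any symbol whose FIRST contains epsilon; result {epsilon, a, x}.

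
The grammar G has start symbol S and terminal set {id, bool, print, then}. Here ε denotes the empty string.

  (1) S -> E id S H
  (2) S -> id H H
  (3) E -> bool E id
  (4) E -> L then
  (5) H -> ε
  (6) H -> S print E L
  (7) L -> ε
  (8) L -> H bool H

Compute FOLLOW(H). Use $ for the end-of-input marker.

{$, bool, id, print, then}

FIRST(S) = {bool, id, then}  (via E id S H)
FIRST(H) = {ε, bool, id, then}  (via S print E L)
FIRST(L) = {ε, bool, id, then}  (via H bool H)
FIRST(E) = {bool, id, then}  (via L then)
FOLLOW(S) includes $ since S is the start symbol.
FOLLOW(S): in S->E id S H, S is followed by H with FIRST {ε, bool, id, then}; in S->E id S H, the suffix after S is nullable (adds nothing new); in H->S print E L, S is followed by print E L with FIRST {print}. Thus FOLLOW(S) = {$, bool, id, print, then}.
FOLLOW(E): in S->E id S H, E is followed by id S H with FIRST {id}; in E->bool E id, E is followed by id with FIRST {id}; in H->S print E L, E is followed by L with FIRST {ε, bool, id, then}; in H->S print E L, the suffix after E is nullable, so FOLLOW(E) ⊇ FOLLOW(H) = {$, bool, id, print, then}. Thus FOLLOW(E) = {$, bool, id, print, then}.
FOLLOW(H): in S->E id S H, the suffix after H is empty, so FOLLOW(H) ⊇ FOLLOW(S) = {$, bool, id, print, then}; in S->id H H (occurrence 1), H is followed by H with FIRST {ε, bool, id, then}; in S->id H H (occurrence 1), the suffix after H is nullable, so FOLLOW(H) ⊇ FOLLOW(S) = {$, bool, id, print, then}; in S->id H H (occurrence 2), the suffix after H is empty, so FOLLOW(H) ⊇ FOLLOW(S) = {$, bool, id, print, then}; in L->H bool H (occurrence 1), H is followed by bool H with FIRST {bool}; in L->H bool H (occurrence 2), the suffix after H is empty, so FOLLOW(H) ⊇ FOLLOW(L) = {$, bool, id, print, then}. Thus FOLLOW(H) = {$, bool, id, print, then}.
FOLLOW(L): in E->L then, L is followed by then with FIRST {then}; in H->S print E L, the suffix after L is empty, so FOLLOW(L) ⊇ FOLLOW(H) = {$, bool, id, print, then}. Thus FOLLOW(L) = {$, bool, id, print, then}.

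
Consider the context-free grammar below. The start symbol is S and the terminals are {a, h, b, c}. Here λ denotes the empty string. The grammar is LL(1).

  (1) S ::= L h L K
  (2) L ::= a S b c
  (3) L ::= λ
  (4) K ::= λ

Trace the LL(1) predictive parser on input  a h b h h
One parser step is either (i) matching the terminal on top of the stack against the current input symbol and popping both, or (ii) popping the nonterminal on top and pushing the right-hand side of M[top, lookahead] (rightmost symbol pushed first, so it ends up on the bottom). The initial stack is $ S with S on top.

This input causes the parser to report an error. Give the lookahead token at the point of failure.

h

      Stack                Input        Action
   1  $ S                  a h b h h $  expand S ::= L h L K
   2  $ K L h L            a h b h h $  expand L ::= a S b c
   3  $ K L h c b S a      a h b h h $  match a
   4  $ K L h c b S        h b h h $    expand S ::= L h L K
   5  $ K L h c b K L h L  h b h h $    expand L ::= λ
   6  $ K L h c b K L h    h b h h $    match h
   7  $ K L h c b K L      b h h $      expand L ::= λ
   8  $ K L h c b K        b h h $      expand K ::= λ
   9  $ K L h c b          b h h $      match b
  10  $ K L h c            h h $        error: top is terminal c but lookahead is h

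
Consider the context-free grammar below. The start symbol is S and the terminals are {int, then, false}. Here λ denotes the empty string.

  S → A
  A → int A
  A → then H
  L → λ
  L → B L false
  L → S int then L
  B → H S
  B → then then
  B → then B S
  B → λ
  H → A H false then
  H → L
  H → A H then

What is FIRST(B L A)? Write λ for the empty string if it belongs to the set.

FIRST(A) = {int, then}
FIRST(S) = {int, then}  (via A)
FIRST(L) = {λ, false, int, then}  (via B L false, S int then L)
FIRST(H) = {λ, false, int, then}  (via A H false then, L, A H then)
FIRST(B) = {λ, false, int, then}  (via H S)
FIRST(B L A): take FIRST of each symbol in turn, carrying on past any symbol whose FIRST contains λ; result {false, int, then}.

{false, int, then}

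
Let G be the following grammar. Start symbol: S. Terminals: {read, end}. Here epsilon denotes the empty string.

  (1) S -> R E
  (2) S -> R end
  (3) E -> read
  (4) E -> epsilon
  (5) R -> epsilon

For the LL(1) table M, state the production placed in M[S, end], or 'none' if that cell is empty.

FIRST(E): from E->read we get {read}; from E->epsilon we get {epsilon}. So FIRST(E) = {epsilon, read}.
FIRST(R): from R->epsilon we get {epsilon}. So FIRST(R) = {epsilon}.
FIRST(S): from S->R E we get {epsilon, read}; from S->R end we get {end}. So FIRST(S) = {epsilon, end, read}.
FOLLOW(S) includes $ since S is the start symbol.
FOLLOW(S): S appears on no right-hand side. Thus FOLLOW(S) = {$}.
For S -> R E: FIRST(R E) = {epsilon, read}, so it goes in M[S, t] for t ∈ {read}; since epsilon ∈ FIRST, also for every t ∈ FOLLOW(S) = {$}.
For S -> R end: FIRST(R end) = {end}, so it goes in M[S, t] for t ∈ {end}.

S -> R end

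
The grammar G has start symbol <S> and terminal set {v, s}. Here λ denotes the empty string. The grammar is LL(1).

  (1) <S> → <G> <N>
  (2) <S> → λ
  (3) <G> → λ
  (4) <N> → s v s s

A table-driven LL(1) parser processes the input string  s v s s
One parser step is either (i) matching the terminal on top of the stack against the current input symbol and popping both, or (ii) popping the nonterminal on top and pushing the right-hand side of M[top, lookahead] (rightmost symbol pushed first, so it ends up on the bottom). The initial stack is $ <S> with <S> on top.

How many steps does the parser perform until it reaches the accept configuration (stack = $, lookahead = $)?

     Stack      Input      Action
  1  $ <S>      s v s s $  expand <S> → <G> <N>
  2  $ <N> <G>  s v s s $  expand <G> → λ
  3  $ <N>      s v s s $  expand <N> → s v s s
  4  $ s s v s  s v s s $  match s
  5  $ s s v    v s s $    match v
  6  $ s s      s s $      match s
  7  $ s        s $        match s
Accept reached after 7 steps.

7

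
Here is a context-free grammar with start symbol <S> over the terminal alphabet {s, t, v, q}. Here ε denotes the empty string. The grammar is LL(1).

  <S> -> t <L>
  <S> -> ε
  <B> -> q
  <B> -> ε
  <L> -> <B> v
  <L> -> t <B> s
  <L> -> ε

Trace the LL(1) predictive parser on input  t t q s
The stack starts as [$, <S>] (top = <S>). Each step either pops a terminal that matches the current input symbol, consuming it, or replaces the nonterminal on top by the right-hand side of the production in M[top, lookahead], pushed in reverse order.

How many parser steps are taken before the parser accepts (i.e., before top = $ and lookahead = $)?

7

step 1: stack=$ <S>  input=t t q s $  — expand <S> -> t <L>
step 2: stack=$ <L> t  input=t t q s $  — match t
step 3: stack=$ <L>  input=t q s $  — expand <L> -> t <B> s
step 4: stack=$ s <B> t  input=t q s $  — match t
step 5: stack=$ s <B>  input=q s $  — expand <B> -> q
step 6: stack=$ s q  input=q s $  — match q
step 7: stack=$ s  input=s $  — match s
Accept reached after 7 steps.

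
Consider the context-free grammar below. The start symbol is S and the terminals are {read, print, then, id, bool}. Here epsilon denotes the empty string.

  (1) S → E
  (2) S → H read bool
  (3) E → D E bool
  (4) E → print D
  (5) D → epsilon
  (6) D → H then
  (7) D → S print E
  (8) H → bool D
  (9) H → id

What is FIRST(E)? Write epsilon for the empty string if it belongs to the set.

FIRST(H): from H→bool D we get {bool}; from H→id we get {id}. So FIRST(H) = {bool, id}.
FIRST(S): from S→E we get {bool, id, print}; from S→H read bool we get {bool, id}. So FIRST(S) = {bool, id, print}.
FIRST(D): from D→epsilon we get {epsilon}; from D→H then we get {bool, id}; from D→S print E we get {bool, id, print}. So FIRST(D) = {epsilon, bool, id, print}.
FIRST(E): from E→D E bool we get {bool, id, print}; from E→print D we get {print}. So FIRST(E) = {bool, id, print}.

{bool, id, print}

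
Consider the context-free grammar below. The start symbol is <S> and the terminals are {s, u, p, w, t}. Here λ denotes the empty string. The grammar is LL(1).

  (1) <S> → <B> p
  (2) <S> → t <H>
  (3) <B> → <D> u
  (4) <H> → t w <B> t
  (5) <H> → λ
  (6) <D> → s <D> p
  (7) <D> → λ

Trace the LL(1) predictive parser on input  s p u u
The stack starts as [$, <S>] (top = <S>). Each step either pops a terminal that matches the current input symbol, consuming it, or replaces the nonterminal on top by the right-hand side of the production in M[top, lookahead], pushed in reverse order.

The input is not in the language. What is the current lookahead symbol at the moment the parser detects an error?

     Stack          Input      Action
  1  $ <S>          s p u u $  expand <S> → <B> p
  2  $ p <B>        s p u u $  expand <B> → <D> u
  3  $ p u <D>      s p u u $  expand <D> → s <D> p
  4  $ p u p <D> s  s p u u $  match s
  5  $ p u p <D>    p u u $    expand <D> → λ
  6  $ p u p        p u u $    match p
  7  $ p u          u u $      match u
  8  $ p            u $        error: top is terminal p but lookahead is u

u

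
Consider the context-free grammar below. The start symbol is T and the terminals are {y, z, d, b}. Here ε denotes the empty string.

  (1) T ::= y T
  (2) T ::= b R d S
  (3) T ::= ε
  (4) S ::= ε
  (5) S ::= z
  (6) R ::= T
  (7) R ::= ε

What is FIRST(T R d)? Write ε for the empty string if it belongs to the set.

{b, d, y}

FIRST(T): from T::=y T we get {y}; from T::=b R d S we get {b}; from T::=ε we get {ε}. So FIRST(T) = {ε, b, y}.
FIRST(S): from S::=ε we get {ε}; from S::=z we get {z}. So FIRST(S) = {ε, z}.
FIRST(R): from R::=T we get {ε, b, y}; from R::=ε we get {ε}. So FIRST(R) = {ε, b, y}.
FIRST(T R d): take FIRST of each symbol in turn, carrying on past any symbol whose FIRST contains ε; result {b, d, y}.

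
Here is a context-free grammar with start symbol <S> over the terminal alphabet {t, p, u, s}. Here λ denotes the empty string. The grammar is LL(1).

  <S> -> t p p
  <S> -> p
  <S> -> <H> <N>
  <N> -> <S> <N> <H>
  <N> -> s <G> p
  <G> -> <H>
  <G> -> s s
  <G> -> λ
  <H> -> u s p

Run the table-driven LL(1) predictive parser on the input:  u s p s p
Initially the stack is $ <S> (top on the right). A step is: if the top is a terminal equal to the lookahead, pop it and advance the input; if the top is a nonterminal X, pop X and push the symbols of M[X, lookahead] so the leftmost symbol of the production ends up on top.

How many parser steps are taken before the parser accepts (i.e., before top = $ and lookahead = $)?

9

step 1: stack=$ <S>  input=u s p s p $  — expand <S> -> <H> <N>
step 2: stack=$ <N> <H>  input=u s p s p $  — expand <H> -> u s p
step 3: stack=$ <N> p s u  input=u s p s p $  — match u
step 4: stack=$ <N> p s  input=s p s p $  — match s
step 5: stack=$ <N> p  input=p s p $  — match p
step 6: stack=$ <N>  input=s p $  — expand <N> -> s <G> p
step 7: stack=$ p <G> s  input=s p $  — match s
step 8: stack=$ p <G>  input=p $  — expand <G> -> λ
step 9: stack=$ p  input=p $  — match p
Accept reached after 9 steps.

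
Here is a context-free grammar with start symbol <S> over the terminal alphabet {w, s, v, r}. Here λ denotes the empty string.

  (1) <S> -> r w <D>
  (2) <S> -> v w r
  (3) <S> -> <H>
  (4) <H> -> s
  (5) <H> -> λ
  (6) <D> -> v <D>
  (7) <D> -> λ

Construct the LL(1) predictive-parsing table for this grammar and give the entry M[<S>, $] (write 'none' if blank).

FIRST(<H>) = {λ, s}
FIRST(<D>) = {λ, v}
FIRST(<S>) = {λ, r, s, v}  (via <H>)
FOLLOW(<S>) includes $ since <S> is the start symbol.
FOLLOW(<S>): <S> appears on no right-hand side. Thus FOLLOW(<S>) = {$}.
For <S> -> r w <D>: FIRST(r w <D>) = {r}, so it goes in M[<S>, t] for t ∈ {r}.
For <S> -> v w r: FIRST(v w r) = {v}, so it goes in M[<S>, t] for t ∈ {v}.
For <S> -> <H>: FIRST(<H>) = {λ, s}, so it goes in M[<S>, t] for t ∈ {s}; since λ ∈ FIRST, also for every t ∈ FOLLOW(<S>) = {$}.

<S> -> <H>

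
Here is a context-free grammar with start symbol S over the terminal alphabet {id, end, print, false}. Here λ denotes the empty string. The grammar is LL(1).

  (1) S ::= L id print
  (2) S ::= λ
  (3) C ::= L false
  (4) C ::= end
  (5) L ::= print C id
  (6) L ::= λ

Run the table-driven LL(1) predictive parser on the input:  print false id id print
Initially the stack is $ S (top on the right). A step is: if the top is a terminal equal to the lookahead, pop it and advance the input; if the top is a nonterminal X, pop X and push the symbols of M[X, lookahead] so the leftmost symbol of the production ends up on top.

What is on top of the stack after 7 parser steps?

     Stack                  Input                      Action
  1  $ S                    print false id id print $  expand S ::= L id print
  2  $ print id L           print false id id print $  expand L ::= print C id
  3  $ print id id C print  print false id id print $  match print
  4  $ print id id C        false id id print $        expand C ::= L false
  5  $ print id id false L  false id id print $        expand L ::= λ
  6  $ print id id false    false id id print $        match false
  7  $ print id id          id id print $              match id
Stack after step 7: $ print id (top = id).

id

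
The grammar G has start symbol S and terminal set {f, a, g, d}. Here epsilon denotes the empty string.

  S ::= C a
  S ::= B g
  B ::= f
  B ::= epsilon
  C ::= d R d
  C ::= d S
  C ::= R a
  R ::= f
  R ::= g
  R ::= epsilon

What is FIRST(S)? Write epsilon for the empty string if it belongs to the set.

{a, d, f, g}

FIRST(B): from B::=f we get {f}; from B::=epsilon we get {epsilon}. So FIRST(B) = {epsilon, f}.
FIRST(R): from R::=f we get {f}; from R::=g we get {g}; from R::=epsilon we get {epsilon}. So FIRST(R) = {epsilon, f, g}.
FIRST(C): from C::=d R d we get {d}; from C::=d S we get {d}; from C::=R a we get {a, f, g}. So FIRST(C) = {a, d, f, g}.
FIRST(S): from S::=C a we get {a, d, f, g}; from S::=B g we get {f, g}. So FIRST(S) = {a, d, f, g}.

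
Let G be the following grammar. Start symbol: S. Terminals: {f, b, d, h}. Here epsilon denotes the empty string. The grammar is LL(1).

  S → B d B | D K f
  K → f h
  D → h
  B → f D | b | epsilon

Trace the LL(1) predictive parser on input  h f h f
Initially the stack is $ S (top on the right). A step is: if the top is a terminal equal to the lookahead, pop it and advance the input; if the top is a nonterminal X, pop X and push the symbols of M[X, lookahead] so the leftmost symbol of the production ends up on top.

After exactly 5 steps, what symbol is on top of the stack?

h

     Stack    Input      Action
  1  $ S      h f h f $  expand S → D K f
  2  $ f K D  h f h f $  expand D → h
  3  $ f K h  h f h f $  match h
  4  $ f K    f h f $    expand K → f h
  5  $ f h f  f h f $    match f
Stack after step 5: $ f h (top = h).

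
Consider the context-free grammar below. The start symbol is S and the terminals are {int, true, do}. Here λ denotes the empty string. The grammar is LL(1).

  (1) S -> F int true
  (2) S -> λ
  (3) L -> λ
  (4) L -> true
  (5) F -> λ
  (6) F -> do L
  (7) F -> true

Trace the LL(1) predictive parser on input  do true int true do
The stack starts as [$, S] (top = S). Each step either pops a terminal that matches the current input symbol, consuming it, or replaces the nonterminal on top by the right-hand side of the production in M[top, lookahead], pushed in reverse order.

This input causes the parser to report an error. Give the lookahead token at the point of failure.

do

     Stack            Input                  Action
  1  $ S              do true int true do $  expand S -> F int true
  2  $ true int F     do true int true do $  expand F -> do L
  3  $ true int L do  do true int true do $  match do
  4  $ true int L     true int true do $     expand L -> true
  5  $ true int true  true int true do $     match true
  6  $ true int       int true do $          match int
  7  $ true           true do $              match true
  8  $                do $                   error: stack empty but input remains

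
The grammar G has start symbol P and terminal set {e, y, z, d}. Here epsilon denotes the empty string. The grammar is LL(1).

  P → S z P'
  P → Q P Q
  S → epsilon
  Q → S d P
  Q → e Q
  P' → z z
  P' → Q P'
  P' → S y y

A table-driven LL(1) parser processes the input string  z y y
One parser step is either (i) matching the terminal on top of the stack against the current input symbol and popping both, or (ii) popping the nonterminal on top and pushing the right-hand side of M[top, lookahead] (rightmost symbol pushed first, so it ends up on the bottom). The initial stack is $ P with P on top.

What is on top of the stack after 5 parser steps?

y

step 1: stack=$ P  input=z y y $  — expand P → S z P'
step 2: stack=$ P' z S  input=z y y $  — expand S → epsilon
step 3: stack=$ P' z  input=z y y $  — match z
step 4: stack=$ P'  input=y y $  — expand P' → S y y
step 5: stack=$ y y S  input=y y $  — expand S → epsilon
Stack after step 5: $ y y (top = y).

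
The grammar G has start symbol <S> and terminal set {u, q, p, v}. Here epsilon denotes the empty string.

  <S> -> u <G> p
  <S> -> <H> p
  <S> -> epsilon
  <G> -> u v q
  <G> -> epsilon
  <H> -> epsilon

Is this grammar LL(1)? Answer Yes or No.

Yes

FIRST(<S>) = {epsilon, p, u}
FIRST(<G>) = {epsilon, u}
FIRST(<H>) = {epsilon}
FOLLOW(<S>) = {$}
FOLLOW(<G>) = {p}
FOLLOW(<H>) = {p}
Each cell of M receives at most one production.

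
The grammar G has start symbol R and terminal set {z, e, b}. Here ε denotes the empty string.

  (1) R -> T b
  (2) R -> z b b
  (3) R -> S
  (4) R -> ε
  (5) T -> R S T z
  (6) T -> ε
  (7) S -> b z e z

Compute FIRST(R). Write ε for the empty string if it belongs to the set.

FIRST(S): from S->b z e z we get {b}. So FIRST(S) = {b}.
FIRST(R): from R->T b we get {b, z}; from R->z b b we get {z}; from R->S we get {b}; from R->ε we get {ε}. So FIRST(R) = {ε, b, z}.
FIRST(T): from T->R S T z we get {b, z}; from T->ε we get {ε}. So FIRST(T) = {ε, b, z}.

{ε, b, z}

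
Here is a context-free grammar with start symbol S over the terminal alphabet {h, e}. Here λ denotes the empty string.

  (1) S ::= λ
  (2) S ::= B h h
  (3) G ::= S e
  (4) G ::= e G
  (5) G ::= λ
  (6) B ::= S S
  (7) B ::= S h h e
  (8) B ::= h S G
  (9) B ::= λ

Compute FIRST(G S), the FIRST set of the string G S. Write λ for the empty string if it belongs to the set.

{λ, e, h}

FIRST(S): from S::=λ we get {λ}; from S::=B h h we get {h}. So FIRST(S) = {λ, h}.
FIRST(G): from G::=S e we get {e, h}; from G::=e G we get {e}; from G::=λ we get {λ}. So FIRST(G) = {λ, e, h}.
FIRST(B): from B::=S S we get {λ, h}; from B::=S h h e we get {h}; from B::=h S G we get {h}; from B::=λ we get {λ}. So FIRST(B) = {λ, h}.
FIRST(G S): take FIRST of each symbol in turn, carrying on past any symbol whose FIRST contains λ; result {λ, e, h}.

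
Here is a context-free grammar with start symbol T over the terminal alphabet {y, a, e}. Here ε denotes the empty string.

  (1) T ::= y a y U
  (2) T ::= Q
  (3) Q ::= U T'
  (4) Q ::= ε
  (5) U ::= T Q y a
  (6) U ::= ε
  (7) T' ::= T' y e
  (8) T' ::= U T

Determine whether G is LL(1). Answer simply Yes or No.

No

FIRST(T) = {ε, y}
FIRST(Q) = {ε, y}
FIRST(U) = {ε, y}
FIRST(T') = {ε, y}
FOLLOW(T) = {$, y}
FOLLOW(Q) = {$, y}
FOLLOW(U) = {$, y}
FOLLOW(T') = {$, y}
Cell M[Q, $] receives both Q ::= U T' and Q ::= ε — the grammar is not LL(1).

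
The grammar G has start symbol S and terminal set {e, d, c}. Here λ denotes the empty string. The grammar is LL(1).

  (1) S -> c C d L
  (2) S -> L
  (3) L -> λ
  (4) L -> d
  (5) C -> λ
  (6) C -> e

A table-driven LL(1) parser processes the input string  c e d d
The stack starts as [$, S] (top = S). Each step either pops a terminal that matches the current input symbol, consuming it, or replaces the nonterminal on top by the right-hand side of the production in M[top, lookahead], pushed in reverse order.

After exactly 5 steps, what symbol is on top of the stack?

L

step 1: stack=$ S  input=c e d d $  — expand S -> c C d L
step 2: stack=$ L d C c  input=c e d d $  — match c
step 3: stack=$ L d C  input=e d d $  — expand C -> e
step 4: stack=$ L d e  input=e d d $  — match e
step 5: stack=$ L d  input=d d $  — match d
Stack after step 5: $ L (top = L).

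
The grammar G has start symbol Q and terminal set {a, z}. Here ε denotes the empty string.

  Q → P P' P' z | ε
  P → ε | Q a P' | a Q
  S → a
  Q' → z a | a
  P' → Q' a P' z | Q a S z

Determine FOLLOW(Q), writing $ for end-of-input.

FIRST(S) = {a}
FIRST(Q') = {a, z}
FIRST(Q) = {ε, a, z}  (via P P' P' z)
FIRST(P) = {ε, a, z}  (via Q a P')
FIRST(P') = {a, z}  (via Q' a P' z, Q a S z)
FOLLOW(Q) includes $ since Q is the start symbol.
FOLLOW(P): in Q→P P' P' z, P is followed by P' P' z with FIRST {a, z}. Thus FOLLOW(P) = {a, z}.
FOLLOW(Q): in P→Q a P', Q is followed by a P' with FIRST {a}; in P→a Q, the suffix after Q is empty, so FOLLOW(Q) ⊇ FOLLOW(P) = {a, z}; in P'→Q a S z, Q is followed by a S z with FIRST {a}. Thus FOLLOW(Q) = {$, a, z}.
FOLLOW(S): in P'→Q a S z, S is followed by z with FIRST {z}. Thus FOLLOW(S) = {z}.
FOLLOW(Q'): in P'→Q' a P' z, Q' is followed by a P' z with FIRST {a}. Thus FOLLOW(Q') = {a}.
FOLLOW(P'): in Q→P P' P' z (occurrence 1), P' is followed by P' z with FIRST {a, z}; in Q→P P' P' z (occurrence 2), P' is followed by z with FIRST {z}; in P→Q a P', the suffix after P' is empty, so FOLLOW(P') ⊇ FOLLOW(P) = {a, z}; in P'→Q' a P' z, P' is followed by z with FIRST {z}. Thus FOLLOW(P') = {a, z}.

{$, a, z}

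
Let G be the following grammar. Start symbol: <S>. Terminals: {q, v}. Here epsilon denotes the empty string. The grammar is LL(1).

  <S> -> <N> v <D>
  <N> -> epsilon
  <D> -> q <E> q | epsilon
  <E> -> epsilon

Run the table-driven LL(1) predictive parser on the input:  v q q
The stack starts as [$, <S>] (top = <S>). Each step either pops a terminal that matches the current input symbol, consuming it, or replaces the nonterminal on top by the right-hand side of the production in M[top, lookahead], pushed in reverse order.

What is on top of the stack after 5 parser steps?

<E>

     Stack        Input    Action
  1  $ <S>        v q q $  expand <S> -> <N> v <D>
  2  $ <D> v <N>  v q q $  expand <N> -> epsilon
  3  $ <D> v      v q q $  match v
  4  $ <D>        q q $    expand <D> -> q <E> q
  5  $ q <E> q    q q $    match q
Stack after step 5: $ q <E> (top = <E>).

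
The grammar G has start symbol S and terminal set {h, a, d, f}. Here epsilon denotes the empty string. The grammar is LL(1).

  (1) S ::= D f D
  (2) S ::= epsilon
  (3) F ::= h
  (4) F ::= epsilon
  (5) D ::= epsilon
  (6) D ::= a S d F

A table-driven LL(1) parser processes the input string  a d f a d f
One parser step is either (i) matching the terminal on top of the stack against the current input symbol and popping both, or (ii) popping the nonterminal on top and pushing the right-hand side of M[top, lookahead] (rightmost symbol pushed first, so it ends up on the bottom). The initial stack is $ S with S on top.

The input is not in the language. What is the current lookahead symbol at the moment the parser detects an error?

f

      Stack          Input          Action
   1  $ S            a d f a d f $  expand S ::= D f D
   2  $ D f D        a d f a d f $  expand D ::= a S d F
   3  $ D f F d S a  a d f a d f $  match a
   4  $ D f F d S    d f a d f $    expand S ::= epsilon
   5  $ D f F d      d f a d f $    match d
   6  $ D f F        f a d f $      expand F ::= epsilon
   7  $ D f          f a d f $      match f
   8  $ D            a d f $        expand D ::= a S d F
   9  $ F d S a      a d f $        match a
  10  $ F d S        d f $          expand S ::= epsilon
  11  $ F d          d f $          match d
  12  $ F            f $            expand F ::= epsilon
  13  $              f $            error: stack empty but input remains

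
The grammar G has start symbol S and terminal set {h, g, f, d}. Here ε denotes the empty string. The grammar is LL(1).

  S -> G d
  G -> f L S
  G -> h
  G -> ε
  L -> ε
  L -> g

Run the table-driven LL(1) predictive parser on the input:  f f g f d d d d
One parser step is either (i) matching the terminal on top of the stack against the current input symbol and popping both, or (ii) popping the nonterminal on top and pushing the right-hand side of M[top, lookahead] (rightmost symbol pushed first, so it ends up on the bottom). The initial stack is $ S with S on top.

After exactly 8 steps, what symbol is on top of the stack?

g

step 1: stack=$ S  input=f f g f d d d d $  — expand S -> G d
step 2: stack=$ d G  input=f f g f d d d d $  — expand G -> f L S
step 3: stack=$ d S L f  input=f f g f d d d d $  — match f
step 4: stack=$ d S L  input=f g f d d d d $  — expand L -> ε
step 5: stack=$ d S  input=f g f d d d d $  — expand S -> G d
step 6: stack=$ d d G  input=f g f d d d d $  — expand G -> f L S
step 7: stack=$ d d S L f  input=f g f d d d d $  — match f
step 8: stack=$ d d S L  input=g f d d d d $  — expand L -> g
Stack after step 8: $ d d S g (top = g).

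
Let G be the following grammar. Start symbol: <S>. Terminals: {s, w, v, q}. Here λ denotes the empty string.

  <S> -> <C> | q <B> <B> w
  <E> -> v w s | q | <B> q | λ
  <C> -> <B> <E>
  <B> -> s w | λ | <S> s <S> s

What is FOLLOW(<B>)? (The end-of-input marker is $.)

{$, q, s, v, w}

FIRST(<S>) = {λ, q, s, v}  (via <C>)
FIRST(<B>) = {λ, q, s, v}  (via <S> s <S> s)
FIRST(<E>) = {λ, q, s, v}  (via <B> q)
FIRST(<C>) = {λ, q, s, v}  (via <B> <E>)
FOLLOW(<S>) includes $ since <S> is the start symbol.
FOLLOW(<S>): in <B>-><S> s <S> s (occurrence 1), <S> is followed by s <S> s with FIRST {s}; in <B>-><S> s <S> s (occurrence 2), <S> is followed by s with FIRST {s}. Thus FOLLOW(<S>) = {$, s}.
FOLLOW(<C>): in <S>-><C>, the suffix after <C> is empty, so FOLLOW(<C>) ⊇ FOLLOW(<S>) = {$, s}. Thus FOLLOW(<C>) = {$, s}.
FOLLOW(<E>): in <C>-><B> <E>, the suffix after <E> is empty, so FOLLOW(<E>) ⊇ FOLLOW(<C>) = {$, s}. Thus FOLLOW(<E>) = {$, s}.
FOLLOW(<B>): in <S>->q <B> <B> w (occurrence 1), <B> is followed by <B> w with FIRST {q, s, v, w}; in <S>->q <B> <B> w (occurrence 2), <B> is followed by w with FIRST {w}; in <E>-><B> q, <B> is followed by q with FIRST {q}; in <C>-><B> <E>, <B> is followed by <E> with FIRST {λ, q, s, v}; in <C>-><B> <E>, the suffix after <B> is nullable, so FOLLOW(<B>) ⊇ FOLLOW(<C>) = {$, s}. Thus FOLLOW(<B>) = {$, q, s, v, w}.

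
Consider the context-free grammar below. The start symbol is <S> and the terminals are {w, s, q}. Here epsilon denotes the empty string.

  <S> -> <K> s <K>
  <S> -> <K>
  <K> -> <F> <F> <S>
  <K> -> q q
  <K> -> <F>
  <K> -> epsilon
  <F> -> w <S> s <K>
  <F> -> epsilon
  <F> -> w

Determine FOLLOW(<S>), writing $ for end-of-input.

{$, q, s, w}

FIRST(<F>) = {epsilon, w}
FIRST(<S>) = {epsilon, q, s, w}  (via <K> s <K>, <K>)
FIRST(<K>) = {epsilon, q, s, w}  (via <F> <F> <S>, <F>)
FOLLOW(<S>) includes $ since <S> is the start symbol.
FOLLOW(<S>): in <K>-><F> <F> <S>, the suffix after <S> is empty, so FOLLOW(<S>) ⊇ FOLLOW(<K>) = {$, q, s, w}; in <F>->w <S> s <K>, <S> is followed by s <K> with FIRST {s}. Thus FOLLOW(<S>) = {$, q, s, w}.
FOLLOW(<K>): in <S>-><K> s <K> (occurrence 1), <K> is followed by s <K> with FIRST {s}; in <S>-><K> s <K> (occurrence 2), the suffix after <K> is empty, so FOLLOW(<K>) ⊇ FOLLOW(<S>) = {$, q, s, w}; in <S>-><K>, the suffix after <K> is empty, so FOLLOW(<K>) ⊇ FOLLOW(<S>) = {$, q, s, w}; in <F>->w <S> s <K>, the suffix after <K> is empty, so FOLLOW(<K>) ⊇ FOLLOW(<F>) = {$, q, s, w}. Thus FOLLOW(<K>) = {$, q, s, w}.
FOLLOW(<F>): in <K>-><F> <F> <S> (occurrence 1), <F> is followed by <F> <S> with FIRST {epsilon, q, s, w}; in <K>-><F> <F> <S> (occurrence 1), the suffix after <F> is nullable, so FOLLOW(<F>) ⊇ FOLLOW(<K>) = {$, q, s, w}; in <K>-><F> <F> <S> (occurrence 2), <F> is followed by <S> with FIRST {epsilon, q, s, w}; in <K>-><F> <F> <S> (occurrence 2), the suffix after <F> is nullable, so FOLLOW(<F>) ⊇ FOLLOW(<K>) = {$, q, s, w}; in <K>-><F>, the suffix after <F> is empty, so FOLLOW(<F>) ⊇ FOLLOW(<K>) = {$, q, s, w}. Thus FOLLOW(<F>) = {$, q, s, w}.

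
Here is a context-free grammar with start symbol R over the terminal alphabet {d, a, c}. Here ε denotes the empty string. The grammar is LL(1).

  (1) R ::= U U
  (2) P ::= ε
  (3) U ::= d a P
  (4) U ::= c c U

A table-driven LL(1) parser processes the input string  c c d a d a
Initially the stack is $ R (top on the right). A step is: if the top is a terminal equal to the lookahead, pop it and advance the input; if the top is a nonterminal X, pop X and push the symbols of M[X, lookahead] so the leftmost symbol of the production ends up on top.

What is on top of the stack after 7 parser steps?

     Stack      Input          Action
  1  $ R        c c d a d a $  expand R ::= U U
  2  $ U U      c c d a d a $  expand U ::= c c U
  3  $ U U c c  c c d a d a $  match c
  4  $ U U c    c d a d a $    match c
  5  $ U U      d a d a $      expand U ::= d a P
  6  $ U P a d  d a d a $      match d
  7  $ U P a    a d a $        match a
Stack after step 7: $ U P (top = P).

P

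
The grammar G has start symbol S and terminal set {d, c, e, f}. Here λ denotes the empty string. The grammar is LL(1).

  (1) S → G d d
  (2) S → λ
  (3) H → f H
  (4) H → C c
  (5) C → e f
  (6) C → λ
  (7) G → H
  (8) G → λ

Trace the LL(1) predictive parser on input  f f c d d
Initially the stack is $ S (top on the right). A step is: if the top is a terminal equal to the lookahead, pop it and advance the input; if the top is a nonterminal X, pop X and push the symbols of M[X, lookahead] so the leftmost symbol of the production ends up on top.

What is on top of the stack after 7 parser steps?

C

     Stack      Input        Action
  1  $ S        f f c d d $  expand S → G d d
  2  $ d d G    f f c d d $  expand G → H
  3  $ d d H    f f c d d $  expand H → f H
  4  $ d d H f  f f c d d $  match f
  5  $ d d H    f c d d $    expand H → f H
  6  $ d d H f  f c d d $    match f
  7  $ d d H    c d d $      expand H → C c
Stack after step 7: $ d d c C (top = C).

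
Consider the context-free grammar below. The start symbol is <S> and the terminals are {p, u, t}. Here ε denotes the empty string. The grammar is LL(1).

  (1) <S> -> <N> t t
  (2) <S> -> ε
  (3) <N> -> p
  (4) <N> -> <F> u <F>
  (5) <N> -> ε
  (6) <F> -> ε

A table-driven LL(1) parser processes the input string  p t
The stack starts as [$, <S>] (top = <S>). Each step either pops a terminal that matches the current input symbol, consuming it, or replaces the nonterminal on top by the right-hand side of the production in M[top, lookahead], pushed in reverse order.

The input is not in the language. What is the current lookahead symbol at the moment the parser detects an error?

     Stack      Input  Action
  1  $ <S>      p t $  expand <S> -> <N> t t
  2  $ t t <N>  p t $  expand <N> -> p
  3  $ t t p    p t $  match p
  4  $ t t      t $    match t
  5  $ t        $      error: top is terminal t but lookahead is $

$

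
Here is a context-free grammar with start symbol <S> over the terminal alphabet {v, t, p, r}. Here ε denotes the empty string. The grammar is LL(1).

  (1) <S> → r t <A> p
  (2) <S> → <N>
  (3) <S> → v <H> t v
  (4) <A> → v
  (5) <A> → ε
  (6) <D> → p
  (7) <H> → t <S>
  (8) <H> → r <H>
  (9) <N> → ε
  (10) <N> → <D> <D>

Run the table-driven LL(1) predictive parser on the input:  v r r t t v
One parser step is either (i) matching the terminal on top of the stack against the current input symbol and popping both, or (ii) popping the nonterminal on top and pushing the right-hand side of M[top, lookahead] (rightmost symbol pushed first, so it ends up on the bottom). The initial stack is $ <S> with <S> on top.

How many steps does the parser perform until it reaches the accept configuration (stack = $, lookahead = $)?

12

step 1: stack=$ <S>  input=v r r t t v $  — expand <S> → v <H> t v
step 2: stack=$ v t <H> v  input=v r r t t v $  — match v
step 3: stack=$ v t <H>  input=r r t t v $  — expand <H> → r <H>
step 4: stack=$ v t <H> r  input=r r t t v $  — match r
step 5: stack=$ v t <H>  input=r t t v $  — expand <H> → r <H>
step 6: stack=$ v t <H> r  input=r t t v $  — match r
step 7: stack=$ v t <H>  input=t t v $  — expand <H> → t <S>
step 8: stack=$ v t <S> t  input=t t v $  — match t
step 9: stack=$ v t <S>  input=t v $  — expand <S> → <N>
step 10: stack=$ v t <N>  input=t v $  — expand <N> → ε
step 11: stack=$ v t  input=t v $  — match t
step 12: stack=$ v  input=v $  — match v
Accept reached after 12 steps.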